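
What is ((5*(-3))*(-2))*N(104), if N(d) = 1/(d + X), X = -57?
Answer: 30/47 ≈ 0.63830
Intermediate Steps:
N(d) = 1/(-57 + d) (N(d) = 1/(d - 57) = 1/(-57 + d))
((5*(-3))*(-2))*N(104) = ((5*(-3))*(-2))/(-57 + 104) = -15*(-2)/47 = 30*(1/47) = 30/47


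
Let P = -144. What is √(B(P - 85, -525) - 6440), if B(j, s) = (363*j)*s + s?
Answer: √43634710 ≈ 6605.7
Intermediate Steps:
B(j, s) = s + 363*j*s (B(j, s) = 363*j*s + s = s + 363*j*s)
√(B(P - 85, -525) - 6440) = √(-525*(1 + 363*(-144 - 85)) - 6440) = √(-525*(1 + 363*(-229)) - 6440) = √(-525*(1 - 83127) - 6440) = √(-525*(-83126) - 6440) = √(43641150 - 6440) = √43634710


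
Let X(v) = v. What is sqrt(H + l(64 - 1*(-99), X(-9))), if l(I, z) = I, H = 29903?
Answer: sqrt(30066) ≈ 173.40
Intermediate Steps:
sqrt(H + l(64 - 1*(-99), X(-9))) = sqrt(29903 + (64 - 1*(-99))) = sqrt(29903 + (64 + 99)) = sqrt(29903 + 163) = sqrt(30066)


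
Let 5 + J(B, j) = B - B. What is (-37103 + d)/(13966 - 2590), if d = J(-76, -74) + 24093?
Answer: -13015/11376 ≈ -1.1441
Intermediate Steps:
J(B, j) = -5 (J(B, j) = -5 + (B - B) = -5 + 0 = -5)
d = 24088 (d = -5 + 24093 = 24088)
(-37103 + d)/(13966 - 2590) = (-37103 + 24088)/(13966 - 2590) = -13015/11376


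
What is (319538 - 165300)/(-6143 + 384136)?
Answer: 22034/53999 ≈ 0.40804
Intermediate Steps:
(319538 - 165300)/(-6143 + 384136) = 154238/377993 = 154238*(1/377993) = 22034/53999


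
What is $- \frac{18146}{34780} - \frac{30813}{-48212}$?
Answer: $\frac{49205297}{419203340} \approx 0.11738$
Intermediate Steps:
$- \frac{18146}{34780} - \frac{30813}{-48212} = \left(-18146\right) \frac{1}{34780} - - \frac{30813}{48212} = - \frac{9073}{17390} + \frac{30813}{48212} = \frac{49205297}{419203340}$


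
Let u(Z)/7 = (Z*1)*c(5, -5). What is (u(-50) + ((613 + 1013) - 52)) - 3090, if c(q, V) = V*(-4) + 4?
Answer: -9916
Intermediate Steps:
c(q, V) = 4 - 4*V (c(q, V) = -4*V + 4 = 4 - 4*V)
u(Z) = 168*Z (u(Z) = 7*((Z*1)*(4 - 4*(-5))) = 7*(Z*(4 + 20)) = 7*(Z*24) = 7*(24*Z) = 168*Z)
(u(-50) + ((613 + 1013) - 52)) - 3090 = (168*(-50) + ((613 + 1013) - 52)) - 3090 = (-8400 + (1626 - 52)) - 3090 = (-8400 + 1574) - 3090 = -6826 - 3090 = -9916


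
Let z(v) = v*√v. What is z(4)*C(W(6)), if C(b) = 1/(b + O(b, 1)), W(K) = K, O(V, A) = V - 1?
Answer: 8/11 ≈ 0.72727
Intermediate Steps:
O(V, A) = -1 + V
C(b) = 1/(-1 + 2*b) (C(b) = 1/(b + (-1 + b)) = 1/(-1 + 2*b))
z(v) = v^(3/2)
z(4)*C(W(6)) = 4^(3/2)/(-1 + 2*6) = 8/(-1 + 12) = 8/11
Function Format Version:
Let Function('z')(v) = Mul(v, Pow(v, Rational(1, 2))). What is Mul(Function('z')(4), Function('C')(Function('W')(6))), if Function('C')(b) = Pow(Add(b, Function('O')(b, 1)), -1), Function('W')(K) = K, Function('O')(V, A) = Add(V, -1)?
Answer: Rational(8, 11) ≈ 0.72727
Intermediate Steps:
Function('O')(V, A) = Add(-1, V)
Function('C')(b) = Pow(Add(-1, Mul(2, b)), -1) (Function('C')(b) = Pow(Add(b, Add(-1, b)), -1) = Pow(Add(-1, Mul(2, b)), -1))
Function('z')(v) = Pow(v, Rational(3, 2))
Mul(Function('z')(4), Function('C')(Function('W')(6))) = Mul(Pow(4, Rational(3, 2)), Pow(Add(-1, Mul(2, 6)), -1)) = Mul(8, Pow(Add(-1, 12), -1)) = Mul(8, Pow(11, -1)) = Mul(8, Rational(1, 11)) = Rational(8, 11)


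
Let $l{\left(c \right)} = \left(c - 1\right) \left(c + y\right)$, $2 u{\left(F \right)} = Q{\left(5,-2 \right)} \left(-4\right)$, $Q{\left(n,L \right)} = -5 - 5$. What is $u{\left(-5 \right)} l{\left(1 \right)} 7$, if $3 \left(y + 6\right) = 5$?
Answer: $0$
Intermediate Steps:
$y = - \frac{13}{3}$ ($y = -6 + \frac{1}{3} \cdot 5 = -6 + \frac{5}{3} = - \frac{13}{3} \approx -4.3333$)
$Q{\left(n,L \right)} = -10$
$u{\left(F \right)} = 20$ ($u{\left(F \right)} = \frac{\left(-10\right) \left(-4\right)}{2} = \frac{1}{2} \cdot 40 = 20$)
$l{\left(c \right)} = \left(-1 + c\right) \left(- \frac{13}{3} + c\right)$ ($l{\left(c \right)} = \left(c - 1\right) \left(c - \frac{13}{3}\right) = \left(-1 + c\right) \left(- \frac{13}{3} + c\right)$)
$u{\left(-5 \right)} l{\left(1 \right)} 7 = 20 \left(\frac{13}{3} + 1^{2} - \frac{16}{3}\right) 7 = 20 \left(\frac{13}{3} + 1 - \frac{16}{3}\right) 7 = 20 \cdot 0 \cdot 7 = 0 \cdot 7 = 0$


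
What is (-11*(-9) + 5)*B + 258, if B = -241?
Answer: -24806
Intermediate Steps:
(-11*(-9) + 5)*B + 258 = (-11*(-9) + 5)*(-241) + 258 = (99 + 5)*(-241) + 258 = 104*(-241) + 258 = -25064 + 258 = -24806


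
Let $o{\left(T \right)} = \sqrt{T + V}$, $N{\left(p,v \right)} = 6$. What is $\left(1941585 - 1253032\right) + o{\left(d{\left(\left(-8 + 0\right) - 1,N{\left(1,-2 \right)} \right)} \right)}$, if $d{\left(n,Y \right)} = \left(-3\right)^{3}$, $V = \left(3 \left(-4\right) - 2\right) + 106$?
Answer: $688553 + \sqrt{65} \approx 6.8856 \cdot 10^{5}$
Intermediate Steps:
$V = 92$ ($V = \left(-12 - 2\right) + 106 = -14 + 106 = 92$)
$d{\left(n,Y \right)} = -27$
$o{\left(T \right)} = \sqrt{92 + T}$ ($o{\left(T \right)} = \sqrt{T + 92} = \sqrt{92 + T}$)
$\left(1941585 - 1253032\right) + o{\left(d{\left(\left(-8 + 0\right) - 1,N{\left(1,-2 \right)} \right)} \right)} = \left(1941585 - 1253032\right) + \sqrt{92 - 27} = 688553 + \sqrt{65}$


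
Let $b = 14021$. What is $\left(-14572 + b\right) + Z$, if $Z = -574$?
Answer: $-1125$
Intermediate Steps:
$\left(-14572 + b\right) + Z = \left(-14572 + 14021\right) - 574 = -551 - 574 = -1125$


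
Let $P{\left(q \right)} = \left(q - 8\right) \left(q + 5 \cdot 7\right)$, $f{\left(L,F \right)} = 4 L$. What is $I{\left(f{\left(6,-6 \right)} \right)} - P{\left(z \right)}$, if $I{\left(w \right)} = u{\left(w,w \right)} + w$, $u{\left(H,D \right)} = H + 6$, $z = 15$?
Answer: $-296$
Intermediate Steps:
$u{\left(H,D \right)} = 6 + H$
$P{\left(q \right)} = \left(-8 + q\right) \left(35 + q\right)$ ($P{\left(q \right)} = \left(-8 + q\right) \left(q + 35\right) = \left(-8 + q\right) \left(35 + q\right)$)
$I{\left(w \right)} = 6 + 2 w$ ($I{\left(w \right)} = \left(6 + w\right) + w = 6 + 2 w$)
$I{\left(f{\left(6,-6 \right)} \right)} - P{\left(z \right)} = \left(6 + 2 \cdot 4 \cdot 6\right) - \left(-280 + 15^{2} + 27 \cdot 15\right) = \left(6 + 2 \cdot 24\right) - \left(-280 + 225 + 405\right) = \left(6 + 48\right) - 350 = 54 - 350 = -296$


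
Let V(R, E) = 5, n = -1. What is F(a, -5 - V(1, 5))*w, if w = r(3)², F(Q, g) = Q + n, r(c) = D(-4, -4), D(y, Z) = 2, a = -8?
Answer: -36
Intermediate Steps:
r(c) = 2
F(Q, g) = -1 + Q (F(Q, g) = Q - 1 = -1 + Q)
w = 4 (w = 2² = 4)
F(a, -5 - V(1, 5))*w = (-1 - 8)*4 = -9*4 = -36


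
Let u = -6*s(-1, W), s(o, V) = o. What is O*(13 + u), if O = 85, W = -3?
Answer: 1615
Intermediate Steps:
u = 6 (u = -6*(-1) = 6)
O*(13 + u) = 85*(13 + 6) = 85*19 = 1615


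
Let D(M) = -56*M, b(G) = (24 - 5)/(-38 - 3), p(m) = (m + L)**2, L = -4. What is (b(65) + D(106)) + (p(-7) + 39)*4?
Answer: -217155/41 ≈ -5296.5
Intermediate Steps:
p(m) = (-4 + m)**2 (p(m) = (m - 4)**2 = (-4 + m)**2)
b(G) = -19/41 (b(G) = 19/(-41) = 19*(-1/41) = -19/41)
(b(65) + D(106)) + (p(-7) + 39)*4 = (-19/41 - 56*106) + ((-4 - 7)**2 + 39)*4 = (-19/41 - 5936) + ((-11)**2 + 39)*4 = -243395/41 + (121 + 39)*4 = -243395/41 + 160*4 = -243395/41 + 640 = -217155/41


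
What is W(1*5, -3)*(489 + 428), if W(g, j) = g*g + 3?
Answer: 25676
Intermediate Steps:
W(g, j) = 3 + g**2 (W(g, j) = g**2 + 3 = 3 + g**2)
W(1*5, -3)*(489 + 428) = (3 + (1*5)**2)*(489 + 428) = (3 + 5**2)*917 = (3 + 25)*917 = 28*917 = 25676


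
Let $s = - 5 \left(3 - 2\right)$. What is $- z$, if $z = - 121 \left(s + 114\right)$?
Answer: $13189$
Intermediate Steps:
$s = -5$ ($s = \left(-5\right) 1 = -5$)
$z = -13189$ ($z = - 121 \left(-5 + 114\right) = \left(-121\right) 109 = -13189$)
$- z = \left(-1\right) \left(-13189\right) = 13189$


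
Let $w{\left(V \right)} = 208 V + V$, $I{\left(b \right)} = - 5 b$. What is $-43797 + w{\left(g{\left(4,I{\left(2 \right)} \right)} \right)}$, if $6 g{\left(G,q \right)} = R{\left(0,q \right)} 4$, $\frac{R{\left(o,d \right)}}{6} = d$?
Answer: $-52157$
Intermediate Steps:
$R{\left(o,d \right)} = 6 d$
$g{\left(G,q \right)} = 4 q$ ($g{\left(G,q \right)} = \frac{6 q 4}{6} = \frac{24 q}{6} = 4 q$)
$w{\left(V \right)} = 209 V$
$-43797 + w{\left(g{\left(4,I{\left(2 \right)} \right)} \right)} = -43797 + 209 \cdot 4 \left(\left(-5\right) 2\right) = -43797 + 209 \cdot 4 \left(-10\right) = -43797 + 209 \left(-40\right) = -43797 - 8360 = -52157$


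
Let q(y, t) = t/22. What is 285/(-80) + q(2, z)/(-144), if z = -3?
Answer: -3761/1056 ≈ -3.5616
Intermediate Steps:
q(y, t) = t/22 (q(y, t) = t*(1/22) = t/22)
285/(-80) + q(2, z)/(-144) = 285/(-80) + ((1/22)*(-3))/(-144) = 285*(-1/80) - 3/22*(-1/144) = -57/16 + 1/1056 = -3761/1056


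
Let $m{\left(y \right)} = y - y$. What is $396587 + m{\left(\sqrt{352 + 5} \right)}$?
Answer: $396587$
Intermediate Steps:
$m{\left(y \right)} = 0$
$396587 + m{\left(\sqrt{352 + 5} \right)} = 396587 + 0 = 396587$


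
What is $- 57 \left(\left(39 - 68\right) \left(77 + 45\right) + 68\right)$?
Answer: $197790$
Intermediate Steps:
$- 57 \left(\left(39 - 68\right) \left(77 + 45\right) + 68\right) = - 57 \left(\left(-29\right) 122 + 68\right) = - 57 \left(-3538 + 68\right) = \left(-57\right) \left(-3470\right) = 197790$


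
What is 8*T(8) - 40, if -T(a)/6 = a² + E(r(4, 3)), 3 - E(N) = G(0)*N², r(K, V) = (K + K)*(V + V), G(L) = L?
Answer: -3256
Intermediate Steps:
r(K, V) = 4*K*V (r(K, V) = (2*K)*(2*V) = 4*K*V)
E(N) = 3 (E(N) = 3 - 0*N² = 3 - 1*0 = 3 + 0 = 3)
T(a) = -18 - 6*a² (T(a) = -6*(a² + 3) = -6*(3 + a²) = -18 - 6*a²)
8*T(8) - 40 = 8*(-18 - 6*8²) - 40 = 8*(-18 - 6*64) - 40 = 8*(-18 - 384) - 40 = 8*(-402) - 40 = -3216 - 40 = -3256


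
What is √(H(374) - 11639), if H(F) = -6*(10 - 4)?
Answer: 5*I*√467 ≈ 108.05*I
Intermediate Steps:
H(F) = -36 (H(F) = -6*6 = -36)
√(H(374) - 11639) = √(-36 - 11639) = √(-11675) = 5*I*√467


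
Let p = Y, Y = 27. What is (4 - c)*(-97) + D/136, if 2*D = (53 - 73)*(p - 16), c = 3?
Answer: -6651/68 ≈ -97.809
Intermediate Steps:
p = 27
D = -110 (D = ((53 - 73)*(27 - 16))/2 = (-20*11)/2 = (1/2)*(-220) = -110)
(4 - c)*(-97) + D/136 = (4 - 1*3)*(-97) - 110/136 = (4 - 3)*(-97) - 110*1/136 = 1*(-97) - 55/68 = -97 - 55/68 = -6651/68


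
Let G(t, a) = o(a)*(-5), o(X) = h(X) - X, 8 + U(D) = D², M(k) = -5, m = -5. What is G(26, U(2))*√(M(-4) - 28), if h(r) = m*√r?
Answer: √33*(-50 - 20*I) ≈ -287.23 - 114.89*I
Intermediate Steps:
h(r) = -5*√r
U(D) = -8 + D²
o(X) = -X - 5*√X (o(X) = -5*√X - X = -X - 5*√X)
G(t, a) = 5*a + 25*√a (G(t, a) = (-a - 5*√a)*(-5) = 5*a + 25*√a)
G(26, U(2))*√(M(-4) - 28) = (5*(-8 + 2²) + 25*√(-8 + 2²))*√(-5 - 28) = (5*(-8 + 4) + 25*√(-8 + 4))*√(-33) = (5*(-4) + 25*√(-4))*(I*√33) = (-20 + 25*(2*I))*(I*√33) = (-20 + 50*I)*(I*√33) = I*√33*(-20 + 50*I)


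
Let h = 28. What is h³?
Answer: 21952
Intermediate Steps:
h³ = 28³ = 21952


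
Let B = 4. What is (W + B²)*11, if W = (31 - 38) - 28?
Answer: -209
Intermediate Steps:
W = -35 (W = -7 - 28 = -35)
(W + B²)*11 = (-35 + 4²)*11 = (-35 + 16)*11 = -19*11 = -209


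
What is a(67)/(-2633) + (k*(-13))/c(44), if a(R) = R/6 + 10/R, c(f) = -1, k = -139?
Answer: -1912652611/1058466 ≈ -1807.0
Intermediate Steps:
a(R) = 10/R + R/6 (a(R) = R*(⅙) + 10/R = R/6 + 10/R = 10/R + R/6)
a(67)/(-2633) + (k*(-13))/c(44) = (10/67 + (⅙)*67)/(-2633) - 139*(-13)/(-1) = (10*(1/67) + 67/6)*(-1/2633) + 1807*(-1) = (10/67 + 67/6)*(-1/2633) - 1807 = (4549/402)*(-1/2633) - 1807 = -4549/1058466 - 1807 = -1912652611/1058466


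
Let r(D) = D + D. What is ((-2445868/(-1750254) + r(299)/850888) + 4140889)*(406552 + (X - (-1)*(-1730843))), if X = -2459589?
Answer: -1458426630098296842957970/93079382847 ≈ -1.5669e+13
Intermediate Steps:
r(D) = 2*D
((-2445868/(-1750254) + r(299)/850888) + 4140889)*(406552 + (X - (-1)*(-1730843))) = ((-2445868/(-1750254) + (2*299)/850888) + 4140889)*(406552 + (-2459589 - (-1)*(-1730843))) = ((-2445868*(-1/1750254) + 598*(1/850888)) + 4140889)*(406552 + (-2459589 - 1*1730843)) = ((1222934/875127 + 299/425444) + 4140889)*(406552 + (-2459589 - 1730843)) = (520551595669/372317531388 + 4140889)*(406552 - 4190432) = (1541726090783319601/372317531388)*(-3783880) = -1458426630098296842957970/93079382847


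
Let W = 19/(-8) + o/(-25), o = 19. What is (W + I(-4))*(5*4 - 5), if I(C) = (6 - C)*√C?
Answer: -1881/40 + 300*I ≈ -47.025 + 300.0*I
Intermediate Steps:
W = -627/200 (W = 19/(-8) + 19/(-25) = 19*(-⅛) + 19*(-1/25) = -19/8 - 19/25 = -627/200 ≈ -3.1350)
I(C) = √C*(6 - C)
(W + I(-4))*(5*4 - 5) = (-627/200 + √(-4)*(6 - 1*(-4)))*(5*4 - 5) = (-627/200 + (2*I)*(6 + 4))*(20 - 5) = (-627/200 + (2*I)*10)*15 = (-627/200 + 20*I)*15 = -1881/40 + 300*I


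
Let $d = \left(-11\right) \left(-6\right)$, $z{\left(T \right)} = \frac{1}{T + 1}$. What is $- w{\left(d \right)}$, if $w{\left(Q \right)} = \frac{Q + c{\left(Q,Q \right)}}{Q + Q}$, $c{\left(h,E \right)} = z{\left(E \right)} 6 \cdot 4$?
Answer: $- \frac{741}{1474} \approx -0.50271$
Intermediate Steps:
$z{\left(T \right)} = \frac{1}{1 + T}$
$c{\left(h,E \right)} = \frac{24}{1 + E}$ ($c{\left(h,E \right)} = \frac{1}{1 + E} 6 \cdot 4 = \frac{6}{1 + E} 4 = \frac{24}{1 + E}$)
$d = 66$
$w{\left(Q \right)} = \frac{Q + \frac{24}{1 + Q}}{2 Q}$ ($w{\left(Q \right)} = \frac{Q + \frac{24}{1 + Q}}{Q + Q} = \frac{Q + \frac{24}{1 + Q}}{2 Q}$)
$- w{\left(d \right)} = - \frac{24 + 66 \left(1 + 66\right)}{2 \cdot 66 \left(1 + 66\right)} = - \frac{24 + 66 \cdot 67}{2 \cdot 66 \cdot 67} = - \frac{24 + 4422}{2 \cdot 66 \cdot 67} = - \frac{4446}{2 \cdot 66 \cdot 67} = \left(-1\right) \frac{741}{1474} = - \frac{741}{1474}$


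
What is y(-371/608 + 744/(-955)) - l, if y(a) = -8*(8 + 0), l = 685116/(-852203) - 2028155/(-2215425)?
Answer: -24208410772553/377598366255 ≈ -64.112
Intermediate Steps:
l = 42115332233/377598366255 (l = 685116*(-1/852203) - 2028155*(-1/2215425) = -685116/852203 + 405631/443085 = 42115332233/377598366255 ≈ 0.11153)
y(a) = -64 (y(a) = -8*8 = -64)
y(-371/608 + 744/(-955)) - l = -64 - 1*42115332233/377598366255 = -64 - 42115332233/377598366255 = -24208410772553/377598366255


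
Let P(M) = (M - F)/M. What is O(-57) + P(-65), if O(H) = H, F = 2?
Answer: -3638/65 ≈ -55.969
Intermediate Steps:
P(M) = (-2 + M)/M (P(M) = (M - 1*2)/M = (M - 2)/M = (-2 + M)/M)
O(-57) + P(-65) = -57 + (-2 - 65)/(-65) = -57 - 1/65*(-67) = -57 + 67/65 = -3638/65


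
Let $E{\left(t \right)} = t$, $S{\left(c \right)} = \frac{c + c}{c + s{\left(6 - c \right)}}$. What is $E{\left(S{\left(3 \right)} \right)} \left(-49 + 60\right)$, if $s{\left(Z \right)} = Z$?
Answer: $11$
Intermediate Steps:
$S{\left(c \right)} = \frac{c}{3}$ ($S{\left(c \right)} = \frac{c + c}{c - \left(-6 + c\right)} = \frac{2 c}{6} = 2 c \frac{1}{6} = \frac{c}{3}$)
$E{\left(S{\left(3 \right)} \right)} \left(-49 + 60\right) = \frac{1}{3} \cdot 3 \left(-49 + 60\right) = 1 \cdot 11 = 11$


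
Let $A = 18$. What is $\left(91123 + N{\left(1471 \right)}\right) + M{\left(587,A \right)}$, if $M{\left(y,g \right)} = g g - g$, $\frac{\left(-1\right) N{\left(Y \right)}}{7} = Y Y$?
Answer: $-15055458$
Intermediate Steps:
$N{\left(Y \right)} = - 7 Y^{2}$ ($N{\left(Y \right)} = - 7 Y Y = - 7 Y^{2}$)
$M{\left(y,g \right)} = g^{2} - g$
$\left(91123 + N{\left(1471 \right)}\right) + M{\left(587,A \right)} = \left(91123 - 7 \cdot 1471^{2}\right) + 18 \left(-1 + 18\right) = \left(91123 - 15146887\right) + 18 \cdot 17 = \left(91123 - 15146887\right) + 306 = -15055764 + 306 = -15055458$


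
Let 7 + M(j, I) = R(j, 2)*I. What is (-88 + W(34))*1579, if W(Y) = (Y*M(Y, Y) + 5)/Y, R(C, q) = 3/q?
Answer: -2354289/34 ≈ -69244.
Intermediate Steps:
M(j, I) = -7 + 3*I/2 (M(j, I) = -7 + (3/2)*I = -7 + (3*(1/2))*I = -7 + 3*I/2)
W(Y) = (5 + Y*(-7 + 3*Y/2))/Y (W(Y) = (Y*(-7 + 3*Y/2) + 5)/Y = (5 + Y*(-7 + 3*Y/2))/Y)
(-88 + W(34))*1579 = (-88 + (-7 + 5/34 + (3/2)*34))*1579 = (-88 + (-7 + 5*(1/34) + 51))*1579 = (-88 + (-7 + 5/34 + 51))*1579 = (-88 + 1501/34)*1579 = -1491/34*1579 = -2354289/34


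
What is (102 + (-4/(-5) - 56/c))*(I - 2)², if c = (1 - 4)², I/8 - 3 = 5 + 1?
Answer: 4259080/9 ≈ 4.7323e+5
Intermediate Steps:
I = 72 (I = 24 + 8*(5 + 1) = 24 + 8*6 = 24 + 48 = 72)
c = 9 (c = (-3)² = 9)
(102 + (-4/(-5) - 56/c))*(I - 2)² = (102 + (-4/(-5) - 56/9))*(72 - 2)² = (102 + (-4*(-⅕) - 56*⅑))*70² = (102 + (⅘ - 56/9))*4900 = (102 - 244/45)*4900 = (4346/45)*4900 = 4259080/9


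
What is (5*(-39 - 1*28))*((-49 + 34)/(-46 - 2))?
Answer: -1675/16 ≈ -104.69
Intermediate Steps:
(5*(-39 - 1*28))*((-49 + 34)/(-46 - 2)) = (5*(-39 - 28))*(-15/(-48)) = (5*(-67))*(-15*(-1/48)) = -335*5/16 = -1675/16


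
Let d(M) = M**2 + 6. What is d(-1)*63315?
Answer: 443205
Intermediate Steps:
d(M) = 6 + M**2
d(-1)*63315 = (6 + (-1)**2)*63315 = (6 + 1)*63315 = 7*63315 = 443205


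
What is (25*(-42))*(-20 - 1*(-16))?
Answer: 4200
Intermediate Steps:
(25*(-42))*(-20 - 1*(-16)) = -1050*(-20 + 16) = -1050*(-4) = 4200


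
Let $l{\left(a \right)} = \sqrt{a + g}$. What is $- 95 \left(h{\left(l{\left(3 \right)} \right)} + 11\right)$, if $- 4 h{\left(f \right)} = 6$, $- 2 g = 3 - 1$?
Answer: $- \frac{1805}{2} \approx -902.5$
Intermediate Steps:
$g = -1$ ($g = - \frac{3 - 1}{2} = \left(- \frac{1}{2}\right) 2 = -1$)
$l{\left(a \right)} = \sqrt{-1 + a}$ ($l{\left(a \right)} = \sqrt{a - 1} = \sqrt{-1 + a}$)
$h{\left(f \right)} = - \frac{3}{2}$ ($h{\left(f \right)} = \left(- \frac{1}{4}\right) 6 = - \frac{3}{2}$)
$- 95 \left(h{\left(l{\left(3 \right)} \right)} + 11\right) = - 95 \left(- \frac{3}{2} + 11\right) = \left(-95\right) \frac{19}{2} = - \frac{1805}{2}$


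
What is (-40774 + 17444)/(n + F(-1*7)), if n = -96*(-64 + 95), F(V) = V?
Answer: 23330/2983 ≈ 7.8210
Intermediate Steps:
n = -2976 (n = -96*31 = -2976)
(-40774 + 17444)/(n + F(-1*7)) = (-40774 + 17444)/(-2976 - 1*7) = -23330/(-2976 - 7) = -23330/(-2983) = -23330*(-1/2983) = 23330/2983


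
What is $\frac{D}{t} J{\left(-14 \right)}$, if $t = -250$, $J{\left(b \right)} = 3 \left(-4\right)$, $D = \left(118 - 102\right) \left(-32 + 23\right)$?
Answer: $- \frac{864}{125} \approx -6.912$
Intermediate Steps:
$D = -144$ ($D = 16 \left(-9\right) = -144$)
$J{\left(b \right)} = -12$
$\frac{D}{t} J{\left(-14 \right)} = - \frac{144}{-250} \left(-12\right) = \left(-144\right) \left(- \frac{1}{250}\right) \left(-12\right) = \frac{72}{125} \left(-12\right) = - \frac{864}{125}$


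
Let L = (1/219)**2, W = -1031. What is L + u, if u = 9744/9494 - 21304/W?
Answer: 5091214682477/234728663877 ≈ 21.690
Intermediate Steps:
u = 106153120/4894157 (u = 9744/9494 - 21304/(-1031) = 9744*(1/9494) - 21304*(-1/1031) = 4872/4747 + 21304/1031 = 106153120/4894157 ≈ 21.690)
L = 1/47961 (L = (1/219)**2 = 1/47961 ≈ 2.0850e-5)
L + u = 1/47961 + 106153120/4894157 = 5091214682477/234728663877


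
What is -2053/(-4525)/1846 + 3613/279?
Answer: 30180503737/2330528850 ≈ 12.950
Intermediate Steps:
-2053/(-4525)/1846 + 3613/279 = -2053*(-1/4525)*(1/1846) + 3613*(1/279) = (2053/4525)*(1/1846) + 3613/279 = 2053/8353150 + 3613/279 = 30180503737/2330528850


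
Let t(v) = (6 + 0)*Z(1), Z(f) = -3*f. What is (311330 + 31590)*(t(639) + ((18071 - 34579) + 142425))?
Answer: 43173285080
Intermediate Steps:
t(v) = -18 (t(v) = (6 + 0)*(-3*1) = 6*(-3) = -18)
(311330 + 31590)*(t(639) + ((18071 - 34579) + 142425)) = (311330 + 31590)*(-18 + ((18071 - 34579) + 142425)) = 342920*(-18 + (-16508 + 142425)) = 342920*(-18 + 125917) = 342920*125899 = 43173285080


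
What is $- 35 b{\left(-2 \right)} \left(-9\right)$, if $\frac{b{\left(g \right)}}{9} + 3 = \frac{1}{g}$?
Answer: $- \frac{19845}{2} \approx -9922.5$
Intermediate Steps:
$b{\left(g \right)} = -27 + \frac{9}{g}$
$- 35 b{\left(-2 \right)} \left(-9\right) = - 35 \left(-27 + \frac{9}{-2}\right) \left(-9\right) = - 35 \left(-27 + 9 \left(- \frac{1}{2}\right)\right) \left(-9\right) = - 35 \left(-27 - \frac{9}{2}\right) \left(-9\right) = \left(-35\right) \left(- \frac{63}{2}\right) \left(-9\right) = \frac{2205}{2} \left(-9\right) = - \frac{19845}{2}$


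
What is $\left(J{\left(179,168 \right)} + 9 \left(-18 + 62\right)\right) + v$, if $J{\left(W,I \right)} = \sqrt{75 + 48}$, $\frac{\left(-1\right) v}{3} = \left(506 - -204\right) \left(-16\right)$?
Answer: $34476 + \sqrt{123} \approx 34487.0$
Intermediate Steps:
$v = 34080$ ($v = - 3 \left(506 - -204\right) \left(-16\right) = - 3 \left(506 + 204\right) \left(-16\right) = - 3 \cdot 710 \left(-16\right) = \left(-3\right) \left(-11360\right) = 34080$)
$J{\left(W,I \right)} = \sqrt{123}$
$\left(J{\left(179,168 \right)} + 9 \left(-18 + 62\right)\right) + v = \left(\sqrt{123} + 9 \left(-18 + 62\right)\right) + 34080 = \left(\sqrt{123} + 9 \cdot 44\right) + 34080 = \left(\sqrt{123} + 396\right) + 34080 = \left(396 + \sqrt{123}\right) + 34080 = 34476 + \sqrt{123}$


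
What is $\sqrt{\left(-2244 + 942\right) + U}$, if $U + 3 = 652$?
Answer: $i \sqrt{653} \approx 25.554 i$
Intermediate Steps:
$U = 649$ ($U = -3 + 652 = 649$)
$\sqrt{\left(-2244 + 942\right) + U} = \sqrt{\left(-2244 + 942\right) + 649} = \sqrt{-1302 + 649} = \sqrt{-653} = i \sqrt{653}$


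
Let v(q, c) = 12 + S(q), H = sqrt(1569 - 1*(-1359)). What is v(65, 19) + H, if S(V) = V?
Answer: 77 + 4*sqrt(183) ≈ 131.11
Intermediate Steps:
H = 4*sqrt(183) (H = sqrt(1569 + 1359) = sqrt(2928) = 4*sqrt(183) ≈ 54.111)
v(q, c) = 12 + q
v(65, 19) + H = (12 + 65) + 4*sqrt(183) = 77 + 4*sqrt(183)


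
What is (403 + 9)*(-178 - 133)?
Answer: -128132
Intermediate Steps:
(403 + 9)*(-178 - 133) = 412*(-311) = -128132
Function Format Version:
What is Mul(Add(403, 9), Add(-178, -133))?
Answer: -128132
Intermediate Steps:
Mul(Add(403, 9), Add(-178, -133)) = Mul(412, -311) = -128132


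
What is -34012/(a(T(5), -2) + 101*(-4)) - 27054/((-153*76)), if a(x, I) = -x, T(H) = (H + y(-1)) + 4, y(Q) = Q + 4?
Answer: 2824625/33592 ≈ 84.086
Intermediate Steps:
y(Q) = 4 + Q
T(H) = 7 + H (T(H) = (H + (4 - 1)) + 4 = (H + 3) + 4 = (3 + H) + 4 = 7 + H)
-34012/(a(T(5), -2) + 101*(-4)) - 27054/((-153*76)) = -34012/(-(7 + 5) + 101*(-4)) - 27054/((-153*76)) = -34012/(-1*12 - 404) - 27054/(-11628) = -34012/(-12 - 404) - 27054*(-1/11628) = -34012/(-416) + 1503/646 = -34012*(-1/416) + 1503/646 = 8503/104 + 1503/646 = 2824625/33592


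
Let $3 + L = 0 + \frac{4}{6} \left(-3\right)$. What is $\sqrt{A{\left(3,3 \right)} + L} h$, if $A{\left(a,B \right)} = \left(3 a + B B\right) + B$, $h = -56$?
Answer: $-224$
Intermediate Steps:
$L = -5$ ($L = -3 + \left(0 + \frac{4}{6} \left(-3\right)\right) = -3 + \left(0 + 4 \cdot \frac{1}{6} \left(-3\right)\right) = -3 + \left(0 + \frac{2}{3} \left(-3\right)\right) = -3 + \left(0 - 2\right) = -3 - 2 = -5$)
$A{\left(a,B \right)} = B + B^{2} + 3 a$ ($A{\left(a,B \right)} = \left(3 a + B^{2}\right) + B = \left(B^{2} + 3 a\right) + B = B + B^{2} + 3 a$)
$\sqrt{A{\left(3,3 \right)} + L} h = \sqrt{\left(3 + 3^{2} + 3 \cdot 3\right) - 5} \left(-56\right) = \sqrt{\left(3 + 9 + 9\right) - 5} \left(-56\right) = \sqrt{21 - 5} \left(-56\right) = \sqrt{16} \left(-56\right) = 4 \left(-56\right) = -224$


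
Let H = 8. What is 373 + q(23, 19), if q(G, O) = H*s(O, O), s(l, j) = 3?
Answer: 397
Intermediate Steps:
q(G, O) = 24 (q(G, O) = 8*3 = 24)
373 + q(23, 19) = 373 + 24 = 397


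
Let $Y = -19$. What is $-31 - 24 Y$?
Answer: $425$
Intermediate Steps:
$-31 - 24 Y = -31 - -456 = -31 + 456 = 425$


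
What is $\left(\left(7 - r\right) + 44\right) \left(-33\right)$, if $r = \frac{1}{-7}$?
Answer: $- \frac{11814}{7} \approx -1687.7$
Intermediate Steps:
$r = - \frac{1}{7} \approx -0.14286$
$\left(\left(7 - r\right) + 44\right) \left(-33\right) = \left(\left(7 - - \frac{1}{7}\right) + 44\right) \left(-33\right) = \left(\left(7 + \frac{1}{7}\right) + 44\right) \left(-33\right) = \left(\frac{50}{7} + 44\right) \left(-33\right) = \frac{358}{7} \left(-33\right) = - \frac{11814}{7}$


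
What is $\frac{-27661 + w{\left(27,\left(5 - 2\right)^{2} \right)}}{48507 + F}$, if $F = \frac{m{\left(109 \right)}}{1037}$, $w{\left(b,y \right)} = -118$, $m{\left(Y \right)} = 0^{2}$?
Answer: $- \frac{27779}{48507} \approx -0.57268$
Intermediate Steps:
$m{\left(Y \right)} = 0$
$F = 0$ ($F = \frac{0}{1037} = 0 \cdot \frac{1}{1037} = 0$)
$\frac{-27661 + w{\left(27,\left(5 - 2\right)^{2} \right)}}{48507 + F} = \frac{-27661 - 118}{48507 + 0} = - \frac{27779}{48507}$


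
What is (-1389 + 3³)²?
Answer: 1855044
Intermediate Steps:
(-1389 + 3³)² = (-1389 + 27)² = (-1362)² = 1855044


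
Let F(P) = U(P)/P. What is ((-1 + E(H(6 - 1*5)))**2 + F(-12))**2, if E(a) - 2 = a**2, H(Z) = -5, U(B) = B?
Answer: 458329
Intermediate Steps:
E(a) = 2 + a**2
F(P) = 1 (F(P) = P/P = 1)
((-1 + E(H(6 - 1*5)))**2 + F(-12))**2 = ((-1 + (2 + (-5)**2))**2 + 1)**2 = ((-1 + (2 + 25))**2 + 1)**2 = ((-1 + 27)**2 + 1)**2 = (26**2 + 1)**2 = (676 + 1)**2 = 677**2 = 458329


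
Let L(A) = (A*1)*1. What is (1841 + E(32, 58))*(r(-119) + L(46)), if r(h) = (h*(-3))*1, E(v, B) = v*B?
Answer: 1489891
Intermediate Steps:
E(v, B) = B*v
L(A) = A (L(A) = A*1 = A)
r(h) = -3*h (r(h) = -3*h*1 = -3*h)
(1841 + E(32, 58))*(r(-119) + L(46)) = (1841 + 58*32)*(-3*(-119) + 46) = (1841 + 1856)*(357 + 46) = 3697*403 = 1489891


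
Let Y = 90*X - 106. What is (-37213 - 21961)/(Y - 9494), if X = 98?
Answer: 29587/390 ≈ 75.864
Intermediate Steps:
Y = 8714 (Y = 90*98 - 106 = 8820 - 106 = 8714)
(-37213 - 21961)/(Y - 9494) = (-37213 - 21961)/(8714 - 9494) = -59174/(-780) = -59174*(-1/780) = 29587/390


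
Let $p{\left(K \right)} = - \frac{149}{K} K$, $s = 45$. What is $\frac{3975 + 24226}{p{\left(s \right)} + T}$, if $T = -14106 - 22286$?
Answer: $- \frac{28201}{36541} \approx -0.77176$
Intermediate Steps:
$T = -36392$
$p{\left(K \right)} = -149$
$\frac{3975 + 24226}{p{\left(s \right)} + T} = \frac{3975 + 24226}{-149 - 36392} = \frac{28201}{-36541} = 28201 \left(- \frac{1}{36541}\right) = - \frac{28201}{36541}$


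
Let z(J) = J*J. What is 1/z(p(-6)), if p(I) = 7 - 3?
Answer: 1/16 ≈ 0.062500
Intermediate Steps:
p(I) = 4
z(J) = J**2
1/z(p(-6)) = 1/(4**2) = 1/16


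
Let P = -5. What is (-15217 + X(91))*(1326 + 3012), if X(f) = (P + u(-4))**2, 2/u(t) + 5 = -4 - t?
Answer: -1647121248/25 ≈ -6.5885e+7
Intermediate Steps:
u(t) = 2/(-9 - t) (u(t) = 2/(-5 + (-4 - t)) = 2/(-9 - t))
X(f) = 729/25 (X(f) = (-5 - 2/(9 - 4))**2 = (-5 - 2/5)**2 = (-27/5)**2 = 729/25)
(-15217 + X(91))*(1326 + 3012) = (-15217 + 729/25)*(1326 + 3012) = -379696/25*4338 = -1647121248/25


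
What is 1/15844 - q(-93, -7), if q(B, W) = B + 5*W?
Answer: 2028033/15844 ≈ 128.00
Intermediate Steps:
1/15844 - q(-93, -7) = 1/15844 - (-93 + 5*(-7)) = 1/15844 - (-93 - 35) = 1/15844 - 1*(-128) = 1/15844 + 128 = 2028033/15844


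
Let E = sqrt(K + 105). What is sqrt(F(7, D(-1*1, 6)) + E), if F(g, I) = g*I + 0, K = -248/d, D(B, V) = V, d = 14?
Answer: sqrt(2058 + 7*sqrt(4277))/7 ≈ 7.1654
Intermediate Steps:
K = -124/7 (K = -248/14 = -248*1/14 = -124/7 ≈ -17.714)
F(g, I) = I*g (F(g, I) = I*g + 0 = I*g)
E = sqrt(4277)/7 (E = sqrt(-124/7 + 105) = sqrt(611/7) = sqrt(4277)/7 ≈ 9.3427)
sqrt(F(7, D(-1*1, 6)) + E) = sqrt(6*7 + sqrt(4277)/7) = sqrt(42 + sqrt(4277)/7)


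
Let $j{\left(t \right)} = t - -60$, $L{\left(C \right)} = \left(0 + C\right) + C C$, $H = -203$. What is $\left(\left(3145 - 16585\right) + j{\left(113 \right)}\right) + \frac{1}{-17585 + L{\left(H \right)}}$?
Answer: $- \frac{310726406}{23421} \approx -13267.0$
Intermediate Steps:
$L{\left(C \right)} = C + C^{2}$
$j{\left(t \right)} = 60 + t$ ($j{\left(t \right)} = t + 60 = 60 + t$)
$\left(\left(3145 - 16585\right) + j{\left(113 \right)}\right) + \frac{1}{-17585 + L{\left(H \right)}} = \left(\left(3145 - 16585\right) + \left(60 + 113\right)\right) + \frac{1}{-17585 - 203 \left(1 - 203\right)} = \left(-13440 + 173\right) + \frac{1}{-17585 - -41006} = -13267 + \frac{1}{-17585 + 41006} = -13267 + \frac{1}{23421} = - \frac{310726406}{23421}$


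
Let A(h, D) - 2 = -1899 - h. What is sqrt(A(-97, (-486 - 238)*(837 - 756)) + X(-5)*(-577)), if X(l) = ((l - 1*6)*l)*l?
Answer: 25*sqrt(251) ≈ 396.07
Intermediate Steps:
A(h, D) = -1897 - h (A(h, D) = 2 + (-1899 - h) = -1897 - h)
X(l) = l**2*(-6 + l) (X(l) = ((l - 6)*l)*l = ((-6 + l)*l)*l = (l*(-6 + l))*l = l**2*(-6 + l))
sqrt(A(-97, (-486 - 238)*(837 - 756)) + X(-5)*(-577)) = sqrt((-1897 - 1*(-97)) + ((-5)**2*(-6 - 5))*(-577)) = sqrt((-1897 + 97) + (25*(-11))*(-577)) = sqrt(-1800 - 275*(-577)) = sqrt(-1800 + 158675) = sqrt(156875) = 25*sqrt(251)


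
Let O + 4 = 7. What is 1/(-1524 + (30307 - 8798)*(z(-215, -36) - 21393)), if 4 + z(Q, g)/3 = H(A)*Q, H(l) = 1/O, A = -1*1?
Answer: -1/465026104 ≈ -2.1504e-9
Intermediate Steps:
O = 3 (O = -4 + 7 = 3)
A = -1
H(l) = ⅓ (H(l) = 1/3 = ⅓)
z(Q, g) = -12 + Q (z(Q, g) = -12 + 3*(Q/3) = -12 + Q)
1/(-1524 + (30307 - 8798)*(z(-215, -36) - 21393)) = 1/(-1524 + (30307 - 8798)*((-12 - 215) - 21393)) = 1/(-1524 + 21509*(-227 - 21393)) = 1/(-1524 + 21509*(-21620)) = 1/(-1524 - 465024580) = 1/(-465026104) = -1/465026104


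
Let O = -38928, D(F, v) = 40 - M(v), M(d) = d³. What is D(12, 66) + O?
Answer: -326384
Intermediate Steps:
D(F, v) = 40 - v³
D(12, 66) + O = (40 - 1*66³) - 38928 = (40 - 1*287496) - 38928 = (40 - 287496) - 38928 = -287456 - 38928 = -326384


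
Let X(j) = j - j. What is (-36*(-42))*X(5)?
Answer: 0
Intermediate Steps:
X(j) = 0
(-36*(-42))*X(5) = -36*(-42)*0 = 1512*0 = 0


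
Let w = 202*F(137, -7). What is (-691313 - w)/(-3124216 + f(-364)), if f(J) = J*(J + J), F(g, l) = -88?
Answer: 673537/2859224 ≈ 0.23557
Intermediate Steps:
w = -17776 (w = 202*(-88) = -17776)
f(J) = 2*J² (f(J) = J*(2*J) = 2*J²)
(-691313 - w)/(-3124216 + f(-364)) = (-691313 - 1*(-17776))/(-3124216 + 2*(-364)²) = (-691313 + 17776)/(-3124216 + 2*132496) = -673537/(-3124216 + 264992) = -673537/(-2859224) = -673537*(-1/2859224) = 673537/2859224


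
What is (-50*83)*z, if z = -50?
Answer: 207500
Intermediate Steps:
(-50*83)*z = -50*83*(-50) = -4150*(-50) = 207500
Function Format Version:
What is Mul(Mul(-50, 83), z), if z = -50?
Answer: 207500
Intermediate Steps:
Mul(Mul(-50, 83), z) = Mul(Mul(-50, 83), -50) = Mul(-4150, -50) = 207500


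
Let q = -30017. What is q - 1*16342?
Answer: -46359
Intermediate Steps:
q - 1*16342 = -30017 - 1*16342 = -30017 - 16342 = -46359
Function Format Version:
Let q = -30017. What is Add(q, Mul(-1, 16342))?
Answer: -46359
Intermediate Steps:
Add(q, Mul(-1, 16342)) = Add(-30017, Mul(-1, 16342)) = Add(-30017, -16342) = -46359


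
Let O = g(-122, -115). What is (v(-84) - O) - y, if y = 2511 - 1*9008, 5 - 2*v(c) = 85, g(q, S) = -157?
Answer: 6614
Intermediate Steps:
v(c) = -40 (v(c) = 5/2 - ½*85 = 5/2 - 85/2 = -40)
O = -157
y = -6497 (y = 2511 - 9008 = -6497)
(v(-84) - O) - y = (-40 - 1*(-157)) - 1*(-6497) = (-40 + 157) + 6497 = 117 + 6497 = 6614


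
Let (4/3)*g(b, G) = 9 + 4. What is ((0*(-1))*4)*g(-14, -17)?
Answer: 0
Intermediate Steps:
g(b, G) = 39/4 (g(b, G) = 3*(9 + 4)/4 = (¾)*13 = 39/4)
((0*(-1))*4)*g(-14, -17) = ((0*(-1))*4)*(39/4) = (0*4)*(39/4) = 0*(39/4) = 0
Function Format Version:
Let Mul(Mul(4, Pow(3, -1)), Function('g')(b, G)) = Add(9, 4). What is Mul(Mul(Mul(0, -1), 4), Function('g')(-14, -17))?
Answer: 0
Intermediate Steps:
Function('g')(b, G) = Rational(39, 4) (Function('g')(b, G) = Mul(Rational(3, 4), Add(9, 4)) = Mul(Rational(3, 4), 13) = Rational(39, 4))
Mul(Mul(Mul(0, -1), 4), Function('g')(-14, -17)) = Mul(Mul(Mul(0, -1), 4), Rational(39, 4)) = Mul(Mul(0, 4), Rational(39, 4)) = Mul(0, Rational(39, 4)) = 0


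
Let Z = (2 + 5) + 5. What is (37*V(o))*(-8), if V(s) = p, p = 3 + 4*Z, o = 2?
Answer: -15096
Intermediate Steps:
Z = 12 (Z = 7 + 5 = 12)
p = 51 (p = 3 + 4*12 = 3 + 48 = 51)
V(s) = 51
(37*V(o))*(-8) = (37*51)*(-8) = 1887*(-8) = -15096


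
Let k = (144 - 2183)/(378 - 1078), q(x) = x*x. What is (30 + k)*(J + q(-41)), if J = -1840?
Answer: -3663201/700 ≈ -5233.1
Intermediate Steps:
q(x) = x**2
k = 2039/700 (k = -2039/(-700) = -2039*(-1/700) = 2039/700 ≈ 2.9129)
(30 + k)*(J + q(-41)) = (30 + 2039/700)*(-1840 + (-41)**2) = 23039*(-1840 + 1681)/700 = (23039/700)*(-159) = -3663201/700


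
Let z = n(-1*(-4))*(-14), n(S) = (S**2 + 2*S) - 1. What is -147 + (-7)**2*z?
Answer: -15925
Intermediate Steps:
n(S) = -1 + S**2 + 2*S
z = -322 (z = (-1 + (-1*(-4))**2 + 2*(-1*(-4)))*(-14) = (-1 + 4**2 + 2*4)*(-14) = (-1 + 16 + 8)*(-14) = 23*(-14) = -322)
-147 + (-7)**2*z = -147 + (-7)**2*(-322) = -147 + 49*(-322) = -147 - 15778 = -15925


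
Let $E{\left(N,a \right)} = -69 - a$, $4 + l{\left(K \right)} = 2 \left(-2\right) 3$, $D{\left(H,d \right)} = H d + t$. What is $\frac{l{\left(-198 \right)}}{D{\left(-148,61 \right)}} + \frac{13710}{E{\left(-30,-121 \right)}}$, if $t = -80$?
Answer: $\frac{15608939}{59202} \approx 263.66$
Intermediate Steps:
$D{\left(H,d \right)} = -80 + H d$ ($D{\left(H,d \right)} = H d - 80 = -80 + H d$)
$l{\left(K \right)} = -16$ ($l{\left(K \right)} = -4 + 2 \left(-2\right) 3 = -4 - 12 = -16$)
$\frac{l{\left(-198 \right)}}{D{\left(-148,61 \right)}} + \frac{13710}{E{\left(-30,-121 \right)}} = - \frac{16}{-80 - 9028} + \frac{13710}{-69 - -121} = - \frac{16}{-80 - 9028} + \frac{13710}{-69 + 121} = - \frac{16}{-9108} + \frac{13710}{52} = \left(-16\right) \left(- \frac{1}{9108}\right) + 13710 \cdot \frac{1}{52} = \frac{4}{2277} + \frac{6855}{26} = \frac{15608939}{59202}$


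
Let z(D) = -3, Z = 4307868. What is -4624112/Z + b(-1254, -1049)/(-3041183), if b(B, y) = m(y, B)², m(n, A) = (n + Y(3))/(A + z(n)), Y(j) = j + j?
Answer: -205739552159101817/191668940145601707 ≈ -1.0734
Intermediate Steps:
Y(j) = 2*j
m(n, A) = (6 + n)/(-3 + A) (m(n, A) = (n + 2*3)/(A - 3) = (n + 6)/(-3 + A) = (6 + n)/(-3 + A))
b(B, y) = (6 + y)²/(-3 + B)² (b(B, y) = ((6 + y)/(-3 + B))² = (6 + y)²/(-3 + B)²)
-4624112/Z + b(-1254, -1049)/(-3041183) = -4624112/4307868 + ((6 - 1049)²/(-3 - 1254)²)/(-3041183) = -4624112*1/4307868 + ((-1043)²/(-1257)²)*(-1/3041183) = -1156028/1076967 + ((1/1580049)*1087849)*(-1/3041183) = -1156028/1076967 + (1087849/1580049)*(-1/3041183) = -1156028/1076967 - 1087849/4805218157967 = -205739552159101817/191668940145601707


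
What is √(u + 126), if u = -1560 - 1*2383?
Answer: I*√3817 ≈ 61.782*I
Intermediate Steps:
u = -3943 (u = -1560 - 2383 = -3943)
√(u + 126) = √(-3943 + 126) = √(-3817) = I*√3817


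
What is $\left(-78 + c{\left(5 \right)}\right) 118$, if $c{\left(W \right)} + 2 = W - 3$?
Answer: $-9204$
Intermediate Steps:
$c{\left(W \right)} = -5 + W$ ($c{\left(W \right)} = -2 + \left(W - 3\right) = -2 + \left(-3 + W\right) = -5 + W$)
$\left(-78 + c{\left(5 \right)}\right) 118 = \left(-78 + \left(-5 + 5\right)\right) 118 = \left(-78 + 0\right) 118 = \left(-78\right) 118 = -9204$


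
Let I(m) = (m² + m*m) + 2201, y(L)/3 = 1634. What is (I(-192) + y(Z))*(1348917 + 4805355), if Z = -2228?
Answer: 497455960032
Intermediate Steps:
y(L) = 4902 (y(L) = 3*1634 = 4902)
I(m) = 2201 + 2*m² (I(m) = (m² + m²) + 2201 = 2*m² + 2201 = 2201 + 2*m²)
(I(-192) + y(Z))*(1348917 + 4805355) = ((2201 + 2*(-192)²) + 4902)*(1348917 + 4805355) = ((2201 + 2*36864) + 4902)*6154272 = ((2201 + 73728) + 4902)*6154272 = (75929 + 4902)*6154272 = 80831*6154272 = 497455960032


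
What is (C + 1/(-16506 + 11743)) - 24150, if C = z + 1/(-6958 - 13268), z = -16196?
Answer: -3886789952537/96336438 ≈ -40346.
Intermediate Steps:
C = -327580297/20226 (C = -16196 + 1/(-6958 - 13268) = -16196 + 1/(-20226) = -16196 - 1/20226 = -327580297/20226 ≈ -16196.)
(C + 1/(-16506 + 11743)) - 24150 = (-327580297/20226 + 1/(-16506 + 11743)) - 24150 = (-327580297/20226 + 1/(-4763)) - 24150 = (-327580297/20226 - 1/4763) - 24150 = -1560264974837/96336438 - 24150 = -3886789952537/96336438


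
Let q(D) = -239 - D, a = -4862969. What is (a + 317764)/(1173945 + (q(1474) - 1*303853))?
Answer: -4545205/868379 ≈ -5.2341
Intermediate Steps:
(a + 317764)/(1173945 + (q(1474) - 1*303853)) = (-4862969 + 317764)/(1173945 + ((-239 - 1*1474) - 1*303853)) = -4545205/(1173945 + ((-239 - 1474) - 303853)) = -4545205/(1173945 + (-1713 - 303853)) = -4545205/(1173945 - 305566) = -4545205/868379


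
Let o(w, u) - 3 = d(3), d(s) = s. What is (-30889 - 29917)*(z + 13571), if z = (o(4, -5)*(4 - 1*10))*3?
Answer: -818631178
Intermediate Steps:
o(w, u) = 6 (o(w, u) = 3 + 3 = 6)
z = -108 (z = (6*(4 - 1*10))*3 = (6*(4 - 10))*3 = (6*(-6))*3 = -36*3 = -108)
(-30889 - 29917)*(z + 13571) = (-30889 - 29917)*(-108 + 13571) = -60806*13463 = -818631178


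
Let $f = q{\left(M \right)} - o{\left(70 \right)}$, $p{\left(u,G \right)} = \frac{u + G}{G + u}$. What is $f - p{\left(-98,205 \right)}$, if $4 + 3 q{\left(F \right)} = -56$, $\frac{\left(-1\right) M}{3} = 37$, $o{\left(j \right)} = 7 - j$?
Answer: $42$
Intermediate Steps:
$p{\left(u,G \right)} = 1$ ($p{\left(u,G \right)} = \frac{G + u}{G + u} = 1$)
$M = -111$ ($M = \left(-3\right) 37 = -111$)
$q{\left(F \right)} = -20$ ($q{\left(F \right)} = - \frac{4}{3} + \frac{1}{3} \left(-56\right) = - \frac{4}{3} - \frac{56}{3} = -20$)
$f = 43$ ($f = -20 - \left(7 - 70\right) = -20 - -63 = -20 + 63 = 43$)
$f - p{\left(-98,205 \right)} = 43 - 1 = 42$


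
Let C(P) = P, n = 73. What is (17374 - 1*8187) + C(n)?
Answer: 9260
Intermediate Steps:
(17374 - 1*8187) + C(n) = (17374 - 1*8187) + 73 = (17374 - 8187) + 73 = 9187 + 73 = 9260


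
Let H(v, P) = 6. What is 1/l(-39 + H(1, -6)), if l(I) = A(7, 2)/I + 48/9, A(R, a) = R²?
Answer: 33/127 ≈ 0.25984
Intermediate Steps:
l(I) = 16/3 + 49/I (l(I) = 7²/I + 48/9 = 49/I + 48*(⅑) = 49/I + 16/3 = 16/3 + 49/I)
1/l(-39 + H(1, -6)) = 1/(16/3 + 49/(-39 + 6)) = 1/(16/3 + 49/(-33)) = 1/(16/3 + 49*(-1/33)) = 1/(16/3 - 49/33) = 1/(127/33) = 33/127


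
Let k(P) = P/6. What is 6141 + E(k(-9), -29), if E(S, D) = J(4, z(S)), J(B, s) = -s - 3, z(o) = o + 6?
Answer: 12267/2 ≈ 6133.5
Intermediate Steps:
z(o) = 6 + o
k(P) = P/6 (k(P) = P*(⅙) = P/6)
J(B, s) = -3 - s
E(S, D) = -9 - S (E(S, D) = -3 - (6 + S) = -3 + (-6 - S) = -9 - S)
6141 + E(k(-9), -29) = 6141 + (-9 - (-9)/6) = 6141 + (-9 - 1*(-3/2)) = 6141 + (-9 + 3/2) = 6141 - 15/2 = 12267/2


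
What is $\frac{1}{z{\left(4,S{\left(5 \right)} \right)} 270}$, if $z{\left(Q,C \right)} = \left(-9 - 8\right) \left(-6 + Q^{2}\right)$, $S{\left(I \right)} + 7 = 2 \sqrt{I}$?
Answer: $- \frac{1}{45900} \approx -2.1786 \cdot 10^{-5}$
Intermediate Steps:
$S{\left(I \right)} = -7 + 2 \sqrt{I}$
$z{\left(Q,C \right)} = 102 - 17 Q^{2}$ ($z{\left(Q,C \right)} = - 17 \left(-6 + Q^{2}\right) = 102 - 17 Q^{2}$)
$\frac{1}{z{\left(4,S{\left(5 \right)} \right)} 270} = \frac{1}{\left(102 - 17 \cdot 4^{2}\right) 270} = \frac{1}{\left(102 - 272\right) 270} = \frac{1}{\left(-170\right) 270} = \frac{1}{-45900} = - \frac{1}{45900}$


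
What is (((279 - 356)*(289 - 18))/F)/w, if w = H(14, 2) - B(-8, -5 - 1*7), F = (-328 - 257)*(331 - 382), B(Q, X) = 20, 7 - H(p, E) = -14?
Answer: -20867/29835 ≈ -0.69941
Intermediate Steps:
H(p, E) = 21 (H(p, E) = 7 - 1*(-14) = 7 + 14 = 21)
F = 29835 (F = -585*(-51) = 29835)
w = 1 (w = 21 - 1*20 = 21 - 20 = 1)
(((279 - 356)*(289 - 18))/F)/w = (((279 - 356)*(289 - 18))/29835)/1 = (-77*271*(1/29835))*1 = -20867*1/29835*1 = -20867/29835*1 = -20867/29835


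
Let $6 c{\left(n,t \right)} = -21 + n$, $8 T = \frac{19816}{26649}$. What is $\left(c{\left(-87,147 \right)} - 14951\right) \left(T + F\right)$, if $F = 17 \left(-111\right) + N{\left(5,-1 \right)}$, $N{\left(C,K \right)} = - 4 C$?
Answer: $\frac{760682157854}{26649} \approx 2.8544 \cdot 10^{7}$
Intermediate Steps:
$T = \frac{2477}{26649}$ ($T = \frac{19816 \cdot \frac{1}{26649}}{8} = \frac{1}{8} \cdot \frac{19816}{26649} = \frac{2477}{26649} \approx 0.092949$)
$c{\left(n,t \right)} = - \frac{7}{2} + \frac{n}{6}$ ($c{\left(n,t \right)} = \frac{-21 + n}{6} = - \frac{7}{2} + \frac{n}{6}$)
$F = -1907$ ($F = 17 \left(-111\right) - 20 = -1887 - 20 = -1907$)
$\left(c{\left(-87,147 \right)} - 14951\right) \left(T + F\right) = \left(\left(- \frac{7}{2} + \frac{1}{6} \left(-87\right)\right) - 14951\right) \left(\frac{2477}{26649} - 1907\right) = \left(\left(- \frac{7}{2} - \frac{29}{2}\right) - 14951\right) \left(- \frac{50817166}{26649}\right) = \left(-18 - 14951\right) \left(- \frac{50817166}{26649}\right) = \left(-14969\right) \left(- \frac{50817166}{26649}\right) = \frac{760682157854}{26649}$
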